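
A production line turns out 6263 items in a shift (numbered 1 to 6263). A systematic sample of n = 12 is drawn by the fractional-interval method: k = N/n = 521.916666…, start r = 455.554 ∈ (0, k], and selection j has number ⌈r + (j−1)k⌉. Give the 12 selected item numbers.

456, 978, 1500, 2022, 2544, 3066, 3588, 4109, 4631, 5153, 5675, 6197

j=1: r + 0k = 455.554 → ⌈·⌉ = 456
j=2: r + 1k = 977.470666… → ⌈·⌉ = 978
j=3: r + 2k = 1499.387333… → ⌈·⌉ = 1500
j=4: r + 3k = 2021.304 → ⌈·⌉ = 2022
j=5: r + 4k = 2543.220666… → ⌈·⌉ = 2544
j=6: r + 5k = 3065.137333… → ⌈·⌉ = 3066
j=7: r + 6k = 3587.054 → ⌈·⌉ = 3588
j=8: r + 7k = 4108.970666… → ⌈·⌉ = 4109
j=9: r + 8k = 4630.887333… → ⌈·⌉ = 4631
j=10: r + 9k = 5152.804 → ⌈·⌉ = 5153
j=11: r + 10k = 5674.720666… → ⌈·⌉ = 5675
j=12: r + 11k = 6196.637333… → ⌈·⌉ = 6197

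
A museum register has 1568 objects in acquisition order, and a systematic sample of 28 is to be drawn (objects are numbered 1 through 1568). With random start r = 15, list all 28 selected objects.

15, 71, 127, 183, 239, 295, 351, 407, 463, 519, 575, 631, 687, 743, 799, 855, 911, 967, 1023, 1079, 1135, 1191, 1247, 1303, 1359, 1415, 1471, 1527

k = N/n = 1568/28 = 56
object 1: 15
object 2: 15 + 56 = 71
object 3: 71 + 56 = 127
object 4: 127 + 56 = 183
object 5: 183 + 56 = 239
object 6: 239 + 56 = 295
object 7: 295 + 56 = 351
object 8: 351 + 56 = 407
object 9: 407 + 56 = 463
object 10: 463 + 56 = 519
object 11: 519 + 56 = 575
object 12: 575 + 56 = 631
object 13: 631 + 56 = 687
object 14: 687 + 56 = 743
object 15: 743 + 56 = 799
object 16: 799 + 56 = 855
object 17: 855 + 56 = 911
object 18: 911 + 56 = 967
object 19: 967 + 56 = 1023
object 20: 1023 + 56 = 1079
object 21: 1079 + 56 = 1135
object 22: 1135 + 56 = 1191
object 23: 1191 + 56 = 1247
object 24: 1247 + 56 = 1303
object 25: 1303 + 56 = 1359
object 26: 1359 + 56 = 1415
object 27: 1415 + 56 = 1471
object 28: 1471 + 56 = 1527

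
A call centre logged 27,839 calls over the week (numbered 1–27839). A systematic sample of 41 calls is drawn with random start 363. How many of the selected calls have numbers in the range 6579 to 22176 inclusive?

k = 27839/41 = 679
First selection ≥ 6579: 363 + ⌈(6579−363)/679⌉·679 = 363 + 10×679 = 7153
Last selection ≤ 22176: 363 + ⌊(22176−363)/679⌋·679 = 363 + 32×679 = 22091
Count = 32 − 10 + 1 = 23

23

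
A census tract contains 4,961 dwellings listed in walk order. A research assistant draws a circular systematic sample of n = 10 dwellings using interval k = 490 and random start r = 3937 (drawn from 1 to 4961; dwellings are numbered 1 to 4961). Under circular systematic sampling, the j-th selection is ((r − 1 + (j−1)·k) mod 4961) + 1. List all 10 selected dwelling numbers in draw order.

Selection 1: 3937
Selection 2: 3937 + 490 = 4427
Selection 3: 4427 + 490 = 4917
Selection 4: 4917 + 490 = 5407 → 5407 − 4961 = 446
Selection 5: 446 + 490 = 936
Selection 6: 936 + 490 = 1426
Selection 7: 1426 + 490 = 1916
Selection 8: 1916 + 490 = 2406
Selection 9: 2406 + 490 = 2896
Selection 10: 2896 + 490 = 3386

3937, 4427, 4917, 446, 936, 1426, 1916, 2406, 2896, 3386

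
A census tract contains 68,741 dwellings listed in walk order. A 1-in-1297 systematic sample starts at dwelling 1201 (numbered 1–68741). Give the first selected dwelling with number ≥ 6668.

k = 1297
Steps past start: ⌈(6668 − 1201)/1297⌉ = ⌈5467/1297⌉ = 5
Selected dwelling: 1201 + 5×1297 = 7686

7686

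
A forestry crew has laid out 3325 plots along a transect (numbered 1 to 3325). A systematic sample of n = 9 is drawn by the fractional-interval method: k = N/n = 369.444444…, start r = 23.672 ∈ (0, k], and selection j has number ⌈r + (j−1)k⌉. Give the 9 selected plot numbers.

24, 394, 763, 1133, 1502, 1871, 2241, 2610, 2980

j=1: r + 0k = 23.672 → ⌈·⌉ = 24
j=2: r + 1k = 393.116444… → ⌈·⌉ = 394
j=3: r + 2k = 762.560888… → ⌈·⌉ = 763
j=4: r + 3k = 1132.005333… → ⌈·⌉ = 1133
j=5: r + 4k = 1501.449777… → ⌈·⌉ = 1502
j=6: r + 5k = 1870.894222… → ⌈·⌉ = 1871
j=7: r + 6k = 2240.338666… → ⌈·⌉ = 2241
j=8: r + 7k = 2609.783111… → ⌈·⌉ = 2610
j=9: r + 8k = 2979.227555… → ⌈·⌉ = 2980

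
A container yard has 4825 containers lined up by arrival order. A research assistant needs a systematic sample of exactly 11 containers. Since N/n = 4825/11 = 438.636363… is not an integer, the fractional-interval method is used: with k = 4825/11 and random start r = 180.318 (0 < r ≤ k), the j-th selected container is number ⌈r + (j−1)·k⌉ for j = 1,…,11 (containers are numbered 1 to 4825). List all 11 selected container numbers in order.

j=1: r + 0k = 180.318 → ⌈·⌉ = 181
j=2: r + 1k = 618.954363… → ⌈·⌉ = 619
j=3: r + 2k = 1057.590727… → ⌈·⌉ = 1058
j=4: r + 3k = 1496.227090… → ⌈·⌉ = 1497
j=5: r + 4k = 1934.863454… → ⌈·⌉ = 1935
j=6: r + 5k = 2373.499818… → ⌈·⌉ = 2374
j=7: r + 6k = 2812.136181… → ⌈·⌉ = 2813
j=8: r + 7k = 3250.772545… → ⌈·⌉ = 3251
j=9: r + 8k = 3689.408909… → ⌈·⌉ = 3690
j=10: r + 9k = 4128.045272… → ⌈·⌉ = 4129
j=11: r + 10k = 4566.681636… → ⌈·⌉ = 4567

181, 619, 1058, 1497, 1935, 2374, 2813, 3251, 3690, 4129, 4567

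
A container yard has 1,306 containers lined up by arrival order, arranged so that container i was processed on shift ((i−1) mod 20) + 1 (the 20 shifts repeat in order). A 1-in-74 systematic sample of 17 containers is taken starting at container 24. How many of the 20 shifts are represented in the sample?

Consecutive selections differ by k = 74, so their shift numbers differ by 74 mod 20 = 14.
gcd(74, 20) = 2, so the sample visits 20/2 = 10 distinct residues mod 20.
Start 24 is shift 4; the shifts hit are 2, 4, 6, 8, 10, 12, 14, 16, 18, 20.

10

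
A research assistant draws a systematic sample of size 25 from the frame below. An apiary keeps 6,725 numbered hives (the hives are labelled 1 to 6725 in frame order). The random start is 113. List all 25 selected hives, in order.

k = N/n = 6725/25 = 269
hive 1: 113
hive 2: 113 + 269 = 382
hive 3: 382 + 269 = 651
hive 4: 651 + 269 = 920
hive 5: 920 + 269 = 1189
hive 6: 1189 + 269 = 1458
hive 7: 1458 + 269 = 1727
hive 8: 1727 + 269 = 1996
hive 9: 1996 + 269 = 2265
hive 10: 2265 + 269 = 2534
hive 11: 2534 + 269 = 2803
hive 12: 2803 + 269 = 3072
hive 13: 3072 + 269 = 3341
hive 14: 3341 + 269 = 3610
hive 15: 3610 + 269 = 3879
hive 16: 3879 + 269 = 4148
hive 17: 4148 + 269 = 4417
hive 18: 4417 + 269 = 4686
hive 19: 4686 + 269 = 4955
hive 20: 4955 + 269 = 5224
hive 21: 5224 + 269 = 5493
hive 22: 5493 + 269 = 5762
hive 23: 5762 + 269 = 6031
hive 24: 6031 + 269 = 6300
hive 25: 6300 + 269 = 6569

113, 382, 651, 920, 1189, 1458, 1727, 1996, 2265, 2534, 2803, 3072, 3341, 3610, 3879, 4148, 4417, 4686, 4955, 5224, 5493, 5762, 6031, 6300, 6569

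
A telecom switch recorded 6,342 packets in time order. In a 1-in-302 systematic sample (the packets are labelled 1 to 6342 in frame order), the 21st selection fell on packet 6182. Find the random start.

142

k = 302
r = 6182 − (21−1)×302 = 6182 − 6040 = 142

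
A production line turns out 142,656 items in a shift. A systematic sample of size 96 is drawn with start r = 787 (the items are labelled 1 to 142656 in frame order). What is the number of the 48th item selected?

70629

k = 142656/96 = 1486
48th selection = r + (48−1)·k = 787 + 47×1486 = 787 + 69842 = 70629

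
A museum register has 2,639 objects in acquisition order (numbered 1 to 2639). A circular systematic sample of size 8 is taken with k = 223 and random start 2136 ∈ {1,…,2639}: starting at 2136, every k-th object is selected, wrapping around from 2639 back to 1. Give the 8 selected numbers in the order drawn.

2136, 2359, 2582, 166, 389, 612, 835, 1058

Selection 1: 2136
Selection 2: 2136 + 223 = 2359
Selection 3: 2359 + 223 = 2582
Selection 4: 2582 + 223 = 2805 → 2805 − 2639 = 166
Selection 5: 166 + 223 = 389
Selection 6: 389 + 223 = 612
Selection 7: 612 + 223 = 835
Selection 8: 835 + 223 = 1058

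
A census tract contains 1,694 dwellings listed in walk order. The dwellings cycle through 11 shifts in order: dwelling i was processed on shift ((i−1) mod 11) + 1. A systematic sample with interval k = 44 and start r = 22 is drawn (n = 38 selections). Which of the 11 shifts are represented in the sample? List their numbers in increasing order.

11

Consecutive selections differ by k = 44, so their shift numbers differ by 44 mod 11 = 0.
gcd(44, 11) = 11, so the sample visits 11/11 = 1 distinct residues mod 11.
Start 22 is shift 11; the shifts hit are 11.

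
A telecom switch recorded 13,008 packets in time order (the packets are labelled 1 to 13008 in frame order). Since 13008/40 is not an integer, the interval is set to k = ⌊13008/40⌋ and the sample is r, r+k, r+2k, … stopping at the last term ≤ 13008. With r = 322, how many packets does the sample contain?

k = ⌊13008/40⌋ = 325
Achieved size = ⌊(13008 − 322)/325⌋ + 1 = ⌊12686/325⌋ + 1 = 39 + 1 = 40
(last selection: 322 + 39×325 = 12997 ≤ 13008; next would be 13322 > 13008)

40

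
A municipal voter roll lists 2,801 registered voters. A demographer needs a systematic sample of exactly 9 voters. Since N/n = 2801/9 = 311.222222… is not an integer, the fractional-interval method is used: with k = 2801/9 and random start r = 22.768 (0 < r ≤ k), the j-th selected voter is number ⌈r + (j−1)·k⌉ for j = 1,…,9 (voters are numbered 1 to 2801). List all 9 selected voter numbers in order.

j=1: r + 0k = 22.768 → ⌈·⌉ = 23
j=2: r + 1k = 333.990222… → ⌈·⌉ = 334
j=3: r + 2k = 645.212444… → ⌈·⌉ = 646
j=4: r + 3k = 956.434666… → ⌈·⌉ = 957
j=5: r + 4k = 1267.656888… → ⌈·⌉ = 1268
j=6: r + 5k = 1578.879111… → ⌈·⌉ = 1579
j=7: r + 6k = 1890.101333… → ⌈·⌉ = 1891
j=8: r + 7k = 2201.323555… → ⌈·⌉ = 2202
j=9: r + 8k = 2512.545777… → ⌈·⌉ = 2513

23, 334, 646, 957, 1268, 1579, 1891, 2202, 2513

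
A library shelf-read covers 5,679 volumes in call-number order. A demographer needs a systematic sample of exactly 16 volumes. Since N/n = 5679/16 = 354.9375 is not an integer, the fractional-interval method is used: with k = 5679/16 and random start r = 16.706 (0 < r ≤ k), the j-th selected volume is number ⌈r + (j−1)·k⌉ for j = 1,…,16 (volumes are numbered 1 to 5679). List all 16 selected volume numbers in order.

17, 372, 727, 1082, 1437, 1792, 2147, 2502, 2857, 3212, 3567, 3922, 4276, 4631, 4986, 5341

j=1: r + 0k = 16.706 → ⌈·⌉ = 17
j=2: r + 1k = 371.6435 → ⌈·⌉ = 372
j=3: r + 2k = 726.581 → ⌈·⌉ = 727
j=4: r + 3k = 1081.5185 → ⌈·⌉ = 1082
j=5: r + 4k = 1436.456 → ⌈·⌉ = 1437
j=6: r + 5k = 1791.3935 → ⌈·⌉ = 1792
j=7: r + 6k = 2146.331 → ⌈·⌉ = 2147
j=8: r + 7k = 2501.2685 → ⌈·⌉ = 2502
j=9: r + 8k = 2856.206 → ⌈·⌉ = 2857
j=10: r + 9k = 3211.1435 → ⌈·⌉ = 3212
j=11: r + 10k = 3566.081 → ⌈·⌉ = 3567
j=12: r + 11k = 3921.0185 → ⌈·⌉ = 3922
j=13: r + 12k = 4275.956 → ⌈·⌉ = 4276
j=14: r + 13k = 4630.8935 → ⌈·⌉ = 4631
j=15: r + 14k = 4985.831 → ⌈·⌉ = 4986
j=16: r + 15k = 5340.7685 → ⌈·⌉ = 5341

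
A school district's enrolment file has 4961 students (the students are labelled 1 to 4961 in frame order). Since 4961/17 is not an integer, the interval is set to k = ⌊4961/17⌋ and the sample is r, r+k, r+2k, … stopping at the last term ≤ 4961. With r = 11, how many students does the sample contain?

k = ⌊4961/17⌋ = 291
Achieved size = ⌊(4961 − 11)/291⌋ + 1 = ⌊4950/291⌋ + 1 = 17 + 1 = 18
(last selection: 11 + 17×291 = 4958 ≤ 4961; next would be 5249 > 4961)

18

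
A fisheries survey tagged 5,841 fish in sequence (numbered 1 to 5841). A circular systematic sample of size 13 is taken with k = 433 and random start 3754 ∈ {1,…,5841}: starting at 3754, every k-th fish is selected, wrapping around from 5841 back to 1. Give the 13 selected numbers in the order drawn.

Selection 1: 3754
Selection 2: 3754 + 433 = 4187
Selection 3: 4187 + 433 = 4620
Selection 4: 4620 + 433 = 5053
Selection 5: 5053 + 433 = 5486
Selection 6: 5486 + 433 = 5919 → 5919 − 5841 = 78
Selection 7: 78 + 433 = 511
Selection 8: 511 + 433 = 944
Selection 9: 944 + 433 = 1377
Selection 10: 1377 + 433 = 1810
Selection 11: 1810 + 433 = 2243
Selection 12: 2243 + 433 = 2676
Selection 13: 2676 + 433 = 3109

3754, 4187, 4620, 5053, 5486, 78, 511, 944, 1377, 1810, 2243, 2676, 3109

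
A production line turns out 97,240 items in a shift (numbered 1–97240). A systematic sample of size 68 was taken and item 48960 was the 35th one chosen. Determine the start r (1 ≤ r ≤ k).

k = 97240/68 = 1430
r = 48960 − (35−1)×1430 = 48960 − 48620 = 340

340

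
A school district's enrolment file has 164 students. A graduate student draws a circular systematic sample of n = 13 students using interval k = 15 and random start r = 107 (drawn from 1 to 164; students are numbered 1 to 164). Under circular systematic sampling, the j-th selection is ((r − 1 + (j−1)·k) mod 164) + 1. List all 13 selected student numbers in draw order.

107, 122, 137, 152, 3, 18, 33, 48, 63, 78, 93, 108, 123

Selection 1: 107
Selection 2: 107 + 15 = 122
Selection 3: 122 + 15 = 137
Selection 4: 137 + 15 = 152
Selection 5: 152 + 15 = 167 → 167 − 164 = 3
Selection 6: 3 + 15 = 18
Selection 7: 18 + 15 = 33
Selection 8: 33 + 15 = 48
Selection 9: 48 + 15 = 63
Selection 10: 63 + 15 = 78
Selection 11: 78 + 15 = 93
Selection 12: 93 + 15 = 108
Selection 13: 108 + 15 = 123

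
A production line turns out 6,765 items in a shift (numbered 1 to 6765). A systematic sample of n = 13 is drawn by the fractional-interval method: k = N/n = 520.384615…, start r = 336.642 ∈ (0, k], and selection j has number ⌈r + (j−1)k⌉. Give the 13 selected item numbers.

j=1: r + 0k = 336.642 → ⌈·⌉ = 337
j=2: r + 1k = 857.026615… → ⌈·⌉ = 858
j=3: r + 2k = 1377.411230… → ⌈·⌉ = 1378
j=4: r + 3k = 1897.795846… → ⌈·⌉ = 1898
j=5: r + 4k = 2418.180461… → ⌈·⌉ = 2419
j=6: r + 5k = 2938.565076… → ⌈·⌉ = 2939
j=7: r + 6k = 3458.949692… → ⌈·⌉ = 3459
j=8: r + 7k = 3979.334307… → ⌈·⌉ = 3980
j=9: r + 8k = 4499.718923… → ⌈·⌉ = 4500
j=10: r + 9k = 5020.103538… → ⌈·⌉ = 5021
j=11: r + 10k = 5540.488153… → ⌈·⌉ = 5541
j=12: r + 11k = 6060.872769… → ⌈·⌉ = 6061
j=13: r + 12k = 6581.257384… → ⌈·⌉ = 6582

337, 858, 1378, 1898, 2419, 2939, 3459, 3980, 4500, 5021, 5541, 6061, 6582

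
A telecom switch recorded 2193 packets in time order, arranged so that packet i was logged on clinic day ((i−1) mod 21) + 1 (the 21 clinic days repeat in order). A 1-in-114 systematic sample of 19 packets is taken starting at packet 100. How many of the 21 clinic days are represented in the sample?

Consecutive selections differ by k = 114, so their clinic day numbers differ by 114 mod 21 = 9.
gcd(114, 21) = 3, so the sample visits 21/3 = 7 distinct residues mod 21.
Start 100 is clinic day 16; the clinic days hit are 1, 4, 7, 10, 13, 16, 19.

7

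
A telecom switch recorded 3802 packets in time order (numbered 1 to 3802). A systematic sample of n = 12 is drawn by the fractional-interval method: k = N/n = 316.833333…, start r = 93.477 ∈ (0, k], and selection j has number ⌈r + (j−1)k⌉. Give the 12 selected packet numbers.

j=1: r + 0k = 93.477 → ⌈·⌉ = 94
j=2: r + 1k = 410.310333… → ⌈·⌉ = 411
j=3: r + 2k = 727.143666… → ⌈·⌉ = 728
j=4: r + 3k = 1043.977 → ⌈·⌉ = 1044
j=5: r + 4k = 1360.810333… → ⌈·⌉ = 1361
j=6: r + 5k = 1677.643666… → ⌈·⌉ = 1678
j=7: r + 6k = 1994.477 → ⌈·⌉ = 1995
j=8: r + 7k = 2311.310333… → ⌈·⌉ = 2312
j=9: r + 8k = 2628.143666… → ⌈·⌉ = 2629
j=10: r + 9k = 2944.977 → ⌈·⌉ = 2945
j=11: r + 10k = 3261.810333… → ⌈·⌉ = 3262
j=12: r + 11k = 3578.643666… → ⌈·⌉ = 3579

94, 411, 728, 1044, 1361, 1678, 1995, 2312, 2629, 2945, 3262, 3579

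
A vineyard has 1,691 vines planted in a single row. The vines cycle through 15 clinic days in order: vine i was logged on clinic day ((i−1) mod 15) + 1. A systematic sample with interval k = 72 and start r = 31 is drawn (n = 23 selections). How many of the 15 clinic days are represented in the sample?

Consecutive selections differ by k = 72, so their clinic day numbers differ by 72 mod 15 = 12.
gcd(72, 15) = 3, so the sample visits 15/3 = 5 distinct residues mod 15.
Start 31 is clinic day 1; the clinic days hit are 1, 4, 7, 10, 13.

5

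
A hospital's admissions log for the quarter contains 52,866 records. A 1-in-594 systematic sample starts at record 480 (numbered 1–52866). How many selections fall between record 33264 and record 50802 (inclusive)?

29

k = 594
First selection ≥ 33264: 480 + ⌈(33264−480)/594⌉·594 = 480 + 56×594 = 33744
Last selection ≤ 50802: 480 + ⌊(50802−480)/594⌋·594 = 480 + 84×594 = 50376
Count = 84 − 56 + 1 = 29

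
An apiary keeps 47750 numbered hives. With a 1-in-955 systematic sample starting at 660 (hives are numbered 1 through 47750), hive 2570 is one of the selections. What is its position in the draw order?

k = 955
position = (2570 − 660)/955 + 1 = 1910/955 + 1 = 2 + 1 = 3

3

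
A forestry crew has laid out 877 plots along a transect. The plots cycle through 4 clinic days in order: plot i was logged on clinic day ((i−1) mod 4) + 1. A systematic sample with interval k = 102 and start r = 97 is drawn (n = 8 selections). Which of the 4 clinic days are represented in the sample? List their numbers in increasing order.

Consecutive selections differ by k = 102, so their clinic day numbers differ by 102 mod 4 = 2.
gcd(102, 4) = 2, so the sample visits 4/2 = 2 distinct residues mod 4.
Start 97 is clinic day 1; the clinic days hit are 1, 3.

1, 3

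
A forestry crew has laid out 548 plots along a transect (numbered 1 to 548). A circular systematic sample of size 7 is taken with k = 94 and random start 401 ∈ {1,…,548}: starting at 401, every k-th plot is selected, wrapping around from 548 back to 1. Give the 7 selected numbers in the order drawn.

Selection 1: 401
Selection 2: 401 + 94 = 495
Selection 3: 495 + 94 = 589 → 589 − 548 = 41
Selection 4: 41 + 94 = 135
Selection 5: 135 + 94 = 229
Selection 6: 229 + 94 = 323
Selection 7: 323 + 94 = 417

401, 495, 41, 135, 229, 323, 417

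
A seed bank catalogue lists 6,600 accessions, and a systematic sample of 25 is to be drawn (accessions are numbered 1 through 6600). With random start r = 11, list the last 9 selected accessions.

k = N/n = 6600/25 = 264
17th selection = 11 + 16×264 = 4235
18th: 4235 + 264 = 4499
19th: 4499 + 264 = 4763
20th: 4763 + 264 = 5027
21st: 5027 + 264 = 5291
22nd: 5291 + 264 = 5555
23rd: 5555 + 264 = 5819
24th: 5819 + 264 = 6083
25th: 6083 + 264 = 6347

4235, 4499, 4763, 5027, 5291, 5555, 5819, 6083, 6347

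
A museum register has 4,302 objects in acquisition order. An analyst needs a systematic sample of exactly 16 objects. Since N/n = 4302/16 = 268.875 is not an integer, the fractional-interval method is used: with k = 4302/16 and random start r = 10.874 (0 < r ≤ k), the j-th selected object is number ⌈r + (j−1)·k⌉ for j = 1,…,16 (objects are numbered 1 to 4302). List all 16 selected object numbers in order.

j=1: r + 0k = 10.874 → ⌈·⌉ = 11
j=2: r + 1k = 279.749 → ⌈·⌉ = 280
j=3: r + 2k = 548.624 → ⌈·⌉ = 549
j=4: r + 3k = 817.499 → ⌈·⌉ = 818
j=5: r + 4k = 1086.374 → ⌈·⌉ = 1087
j=6: r + 5k = 1355.249 → ⌈·⌉ = 1356
j=7: r + 6k = 1624.124 → ⌈·⌉ = 1625
j=8: r + 7k = 1892.999 → ⌈·⌉ = 1893
j=9: r + 8k = 2161.874 → ⌈·⌉ = 2162
j=10: r + 9k = 2430.749 → ⌈·⌉ = 2431
j=11: r + 10k = 2699.624 → ⌈·⌉ = 2700
j=12: r + 11k = 2968.499 → ⌈·⌉ = 2969
j=13: r + 12k = 3237.374 → ⌈·⌉ = 3238
j=14: r + 13k = 3506.249 → ⌈·⌉ = 3507
j=15: r + 14k = 3775.124 → ⌈·⌉ = 3776
j=16: r + 15k = 4043.999 → ⌈·⌉ = 4044

11, 280, 549, 818, 1087, 1356, 1625, 1893, 2162, 2431, 2700, 2969, 3238, 3507, 3776, 4044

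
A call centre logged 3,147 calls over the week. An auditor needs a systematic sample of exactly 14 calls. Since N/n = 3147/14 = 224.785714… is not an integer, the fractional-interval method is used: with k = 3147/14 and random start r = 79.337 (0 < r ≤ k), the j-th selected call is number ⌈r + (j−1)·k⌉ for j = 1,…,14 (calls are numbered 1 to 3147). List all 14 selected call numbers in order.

j=1: r + 0k = 79.337 → ⌈·⌉ = 80
j=2: r + 1k = 304.122714… → ⌈·⌉ = 305
j=3: r + 2k = 528.908428… → ⌈·⌉ = 529
j=4: r + 3k = 753.694142… → ⌈·⌉ = 754
j=5: r + 4k = 978.479857… → ⌈·⌉ = 979
j=6: r + 5k = 1203.265571… → ⌈·⌉ = 1204
j=7: r + 6k = 1428.051285… → ⌈·⌉ = 1429
j=8: r + 7k = 1652.837 → ⌈·⌉ = 1653
j=9: r + 8k = 1877.622714… → ⌈·⌉ = 1878
j=10: r + 9k = 2102.408428… → ⌈·⌉ = 2103
j=11: r + 10k = 2327.194142… → ⌈·⌉ = 2328
j=12: r + 11k = 2551.979857… → ⌈·⌉ = 2552
j=13: r + 12k = 2776.765571… → ⌈·⌉ = 2777
j=14: r + 13k = 3001.551285… → ⌈·⌉ = 3002

80, 305, 529, 754, 979, 1204, 1429, 1653, 1878, 2103, 2328, 2552, 2777, 3002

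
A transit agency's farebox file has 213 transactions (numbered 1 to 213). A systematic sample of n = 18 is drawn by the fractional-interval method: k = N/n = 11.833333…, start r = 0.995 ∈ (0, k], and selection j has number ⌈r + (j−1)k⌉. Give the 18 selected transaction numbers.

j=1: r + 0k = 0.995 → ⌈·⌉ = 1
j=2: r + 1k = 12.828333… → ⌈·⌉ = 13
j=3: r + 2k = 24.661666… → ⌈·⌉ = 25
j=4: r + 3k = 36.495 → ⌈·⌉ = 37
j=5: r + 4k = 48.328333… → ⌈·⌉ = 49
j=6: r + 5k = 60.161666… → ⌈·⌉ = 61
j=7: r + 6k = 71.995 → ⌈·⌉ = 72
j=8: r + 7k = 83.828333… → ⌈·⌉ = 84
j=9: r + 8k = 95.661666… → ⌈·⌉ = 96
j=10: r + 9k = 107.495 → ⌈·⌉ = 108
j=11: r + 10k = 119.328333… → ⌈·⌉ = 120
j=12: r + 11k = 131.161666… → ⌈·⌉ = 132
j=13: r + 12k = 142.995 → ⌈·⌉ = 143
j=14: r + 13k = 154.828333… → ⌈·⌉ = 155
j=15: r + 14k = 166.661666… → ⌈·⌉ = 167
j=16: r + 15k = 178.495 → ⌈·⌉ = 179
j=17: r + 16k = 190.328333… → ⌈·⌉ = 191
j=18: r + 17k = 202.161666… → ⌈·⌉ = 203

1, 13, 25, 37, 49, 61, 72, 84, 96, 108, 120, 132, 143, 155, 167, 179, 191, 203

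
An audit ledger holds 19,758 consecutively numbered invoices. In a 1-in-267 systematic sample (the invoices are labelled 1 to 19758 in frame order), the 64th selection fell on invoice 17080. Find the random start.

259

k = 267
r = 17080 − (64−1)×267 = 17080 − 16821 = 259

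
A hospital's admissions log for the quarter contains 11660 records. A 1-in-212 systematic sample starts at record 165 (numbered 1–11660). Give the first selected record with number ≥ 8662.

8857

k = 212
Steps past start: ⌈(8662 − 165)/212⌉ = ⌈8497/212⌉ = 41
Selected record: 165 + 41×212 = 8857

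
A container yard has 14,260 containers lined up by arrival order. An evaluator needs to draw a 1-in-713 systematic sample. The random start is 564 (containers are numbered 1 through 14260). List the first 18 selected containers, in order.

564, 1277, 1990, 2703, 3416, 4129, 4842, 5555, 6268, 6981, 7694, 8407, 9120, 9833, 10546, 11259, 11972, 12685

container 1: 564
container 2: 564 + 713 = 1277
container 3: 1277 + 713 = 1990
container 4: 1990 + 713 = 2703
container 5: 2703 + 713 = 3416
container 6: 3416 + 713 = 4129
container 7: 4129 + 713 = 4842
container 8: 4842 + 713 = 5555
container 9: 5555 + 713 = 6268
container 10: 6268 + 713 = 6981
container 11: 6981 + 713 = 7694
container 12: 7694 + 713 = 8407
container 13: 8407 + 713 = 9120
container 14: 9120 + 713 = 9833
container 15: 9833 + 713 = 10546
container 16: 10546 + 713 = 11259
container 17: 11259 + 713 = 11972
container 18: 11972 + 713 = 12685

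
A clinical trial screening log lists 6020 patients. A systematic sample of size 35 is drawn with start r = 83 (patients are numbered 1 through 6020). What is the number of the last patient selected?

5931

k = 6020/35 = 172
35th selection = r + (35−1)·k = 83 + 34×172 = 83 + 5848 = 5931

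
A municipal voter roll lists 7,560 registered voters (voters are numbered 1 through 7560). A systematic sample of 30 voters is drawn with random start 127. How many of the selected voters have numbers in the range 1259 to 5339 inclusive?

16

k = 7560/30 = 252
First selection ≥ 1259: 127 + ⌈(1259−127)/252⌉·252 = 127 + 5×252 = 1387
Last selection ≤ 5339: 127 + ⌊(5339−127)/252⌋·252 = 127 + 20×252 = 5167
Count = 20 − 5 + 1 = 16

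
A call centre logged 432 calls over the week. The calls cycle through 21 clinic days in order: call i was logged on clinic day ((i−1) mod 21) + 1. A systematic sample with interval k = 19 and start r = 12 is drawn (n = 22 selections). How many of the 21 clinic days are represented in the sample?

21

Consecutive selections differ by k = 19, so their clinic day numbers differ by 19 mod 21 = 19.
gcd(19, 21) = 1, so the sample visits 21/1 = 21 distinct residues mod 21.
Start 12 is clinic day 12; the clinic days hit are 1, 2, 3, 4, 5, 6, 7, 8, 9, 10, 11, 12, 13, 14, 15, 16, 17, 18, 19, 20, 21.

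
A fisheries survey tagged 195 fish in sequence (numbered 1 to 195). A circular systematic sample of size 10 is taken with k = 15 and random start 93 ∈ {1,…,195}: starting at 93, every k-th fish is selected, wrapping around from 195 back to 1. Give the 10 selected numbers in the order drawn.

Selection 1: 93
Selection 2: 93 + 15 = 108
Selection 3: 108 + 15 = 123
Selection 4: 123 + 15 = 138
Selection 5: 138 + 15 = 153
Selection 6: 153 + 15 = 168
Selection 7: 168 + 15 = 183
Selection 8: 183 + 15 = 198 → 198 − 195 = 3
Selection 9: 3 + 15 = 18
Selection 10: 18 + 15 = 33

93, 108, 123, 138, 153, 168, 183, 3, 18, 33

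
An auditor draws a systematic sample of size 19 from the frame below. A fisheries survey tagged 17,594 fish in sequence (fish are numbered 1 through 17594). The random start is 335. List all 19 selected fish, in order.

k = N/n = 17594/19 = 926
fish 1: 335
fish 2: 335 + 926 = 1261
fish 3: 1261 + 926 = 2187
fish 4: 2187 + 926 = 3113
fish 5: 3113 + 926 = 4039
fish 6: 4039 + 926 = 4965
fish 7: 4965 + 926 = 5891
fish 8: 5891 + 926 = 6817
fish 9: 6817 + 926 = 7743
fish 10: 7743 + 926 = 8669
fish 11: 8669 + 926 = 9595
fish 12: 9595 + 926 = 10521
fish 13: 10521 + 926 = 11447
fish 14: 11447 + 926 = 12373
fish 15: 12373 + 926 = 13299
fish 16: 13299 + 926 = 14225
fish 17: 14225 + 926 = 15151
fish 18: 15151 + 926 = 16077
fish 19: 16077 + 926 = 17003

335, 1261, 2187, 3113, 4039, 4965, 5891, 6817, 7743, 8669, 9595, 10521, 11447, 12373, 13299, 14225, 15151, 16077, 17003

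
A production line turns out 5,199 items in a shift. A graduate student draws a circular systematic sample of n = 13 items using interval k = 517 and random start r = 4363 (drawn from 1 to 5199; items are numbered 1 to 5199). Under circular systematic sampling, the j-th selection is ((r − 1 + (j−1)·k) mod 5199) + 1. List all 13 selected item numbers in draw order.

Selection 1: 4363
Selection 2: 4363 + 517 = 4880
Selection 3: 4880 + 517 = 5397 → 5397 − 5199 = 198
Selection 4: 198 + 517 = 715
Selection 5: 715 + 517 = 1232
Selection 6: 1232 + 517 = 1749
Selection 7: 1749 + 517 = 2266
Selection 8: 2266 + 517 = 2783
Selection 9: 2783 + 517 = 3300
Selection 10: 3300 + 517 = 3817
Selection 11: 3817 + 517 = 4334
Selection 12: 4334 + 517 = 4851
Selection 13: 4851 + 517 = 5368 → 5368 − 5199 = 169

4363, 4880, 198, 715, 1232, 1749, 2266, 2783, 3300, 3817, 4334, 4851, 169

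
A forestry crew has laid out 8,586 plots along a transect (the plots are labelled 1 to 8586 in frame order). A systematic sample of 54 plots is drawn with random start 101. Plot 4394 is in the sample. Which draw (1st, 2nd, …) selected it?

k = 8586/54 = 159
position = (4394 − 101)/159 + 1 = 4293/159 + 1 = 27 + 1 = 28

28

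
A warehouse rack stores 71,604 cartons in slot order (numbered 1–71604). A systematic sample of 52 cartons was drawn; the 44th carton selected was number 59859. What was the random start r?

k = 71604/52 = 1377
r = 59859 − (44−1)×1377 = 59859 − 59211 = 648

648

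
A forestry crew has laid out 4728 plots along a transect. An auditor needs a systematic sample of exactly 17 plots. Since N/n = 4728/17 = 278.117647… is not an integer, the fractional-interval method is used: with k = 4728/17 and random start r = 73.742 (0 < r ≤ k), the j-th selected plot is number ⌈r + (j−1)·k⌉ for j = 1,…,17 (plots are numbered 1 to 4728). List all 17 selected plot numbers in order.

j=1: r + 0k = 73.742 → ⌈·⌉ = 74
j=2: r + 1k = 351.859647… → ⌈·⌉ = 352
j=3: r + 2k = 629.977294… → ⌈·⌉ = 630
j=4: r + 3k = 908.094941… → ⌈·⌉ = 909
j=5: r + 4k = 1186.212588… → ⌈·⌉ = 1187
j=6: r + 5k = 1464.330235… → ⌈·⌉ = 1465
j=7: r + 6k = 1742.447882… → ⌈·⌉ = 1743
j=8: r + 7k = 2020.565529… → ⌈·⌉ = 2021
j=9: r + 8k = 2298.683176… → ⌈·⌉ = 2299
j=10: r + 9k = 2576.800823… → ⌈·⌉ = 2577
j=11: r + 10k = 2854.918470… → ⌈·⌉ = 2855
j=12: r + 11k = 3133.036117… → ⌈·⌉ = 3134
j=13: r + 12k = 3411.153764… → ⌈·⌉ = 3412
j=14: r + 13k = 3689.271411… → ⌈·⌉ = 3690
j=15: r + 14k = 3967.389058… → ⌈·⌉ = 3968
j=16: r + 15k = 4245.506705… → ⌈·⌉ = 4246
j=17: r + 16k = 4523.624352… → ⌈·⌉ = 4524

74, 352, 630, 909, 1187, 1465, 1743, 2021, 2299, 2577, 2855, 3134, 3412, 3690, 3968, 4246, 4524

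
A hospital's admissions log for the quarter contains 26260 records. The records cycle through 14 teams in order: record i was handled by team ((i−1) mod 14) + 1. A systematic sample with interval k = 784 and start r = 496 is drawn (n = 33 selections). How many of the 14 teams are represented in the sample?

Consecutive selections differ by k = 784, so their team numbers differ by 784 mod 14 = 0.
gcd(784, 14) = 14, so the sample visits 14/14 = 1 distinct residues mod 14.
Start 496 is team 6; the teams hit are 6.

1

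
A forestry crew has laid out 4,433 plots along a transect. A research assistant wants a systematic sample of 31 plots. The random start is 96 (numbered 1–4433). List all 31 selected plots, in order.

96, 239, 382, 525, 668, 811, 954, 1097, 1240, 1383, 1526, 1669, 1812, 1955, 2098, 2241, 2384, 2527, 2670, 2813, 2956, 3099, 3242, 3385, 3528, 3671, 3814, 3957, 4100, 4243, 4386

k = N/n = 4433/31 = 143
plot 1: 96
plot 2: 96 + 143 = 239
plot 3: 239 + 143 = 382
plot 4: 382 + 143 = 525
plot 5: 525 + 143 = 668
plot 6: 668 + 143 = 811
plot 7: 811 + 143 = 954
plot 8: 954 + 143 = 1097
plot 9: 1097 + 143 = 1240
plot 10: 1240 + 143 = 1383
plot 11: 1383 + 143 = 1526
plot 12: 1526 + 143 = 1669
plot 13: 1669 + 143 = 1812
plot 14: 1812 + 143 = 1955
plot 15: 1955 + 143 = 2098
plot 16: 2098 + 143 = 2241
plot 17: 2241 + 143 = 2384
plot 18: 2384 + 143 = 2527
plot 19: 2527 + 143 = 2670
plot 20: 2670 + 143 = 2813
plot 21: 2813 + 143 = 2956
plot 22: 2956 + 143 = 3099
plot 23: 3099 + 143 = 3242
plot 24: 3242 + 143 = 3385
plot 25: 3385 + 143 = 3528
plot 26: 3528 + 143 = 3671
plot 27: 3671 + 143 = 3814
plot 28: 3814 + 143 = 3957
plot 29: 3957 + 143 = 4100
plot 30: 4100 + 143 = 4243
plot 31: 4243 + 143 = 4386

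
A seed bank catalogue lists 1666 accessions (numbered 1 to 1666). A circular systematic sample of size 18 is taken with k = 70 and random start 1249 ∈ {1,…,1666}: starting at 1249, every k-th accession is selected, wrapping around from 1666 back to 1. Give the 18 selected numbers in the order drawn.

Selection 1: 1249
Selection 2: 1249 + 70 = 1319
Selection 3: 1319 + 70 = 1389
Selection 4: 1389 + 70 = 1459
Selection 5: 1459 + 70 = 1529
Selection 6: 1529 + 70 = 1599
Selection 7: 1599 + 70 = 1669 → 1669 − 1666 = 3
Selection 8: 3 + 70 = 73
Selection 9: 73 + 70 = 143
Selection 10: 143 + 70 = 213
Selection 11: 213 + 70 = 283
Selection 12: 283 + 70 = 353
Selection 13: 353 + 70 = 423
Selection 14: 423 + 70 = 493
Selection 15: 493 + 70 = 563
Selection 16: 563 + 70 = 633
Selection 17: 633 + 70 = 703
Selection 18: 703 + 70 = 773

1249, 1319, 1389, 1459, 1529, 1599, 3, 73, 143, 213, 283, 353, 423, 493, 563, 633, 703, 773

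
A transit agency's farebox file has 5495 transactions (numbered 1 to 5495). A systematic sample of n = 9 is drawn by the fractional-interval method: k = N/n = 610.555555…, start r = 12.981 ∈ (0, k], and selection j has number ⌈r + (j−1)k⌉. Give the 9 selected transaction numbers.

j=1: r + 0k = 12.981 → ⌈·⌉ = 13
j=2: r + 1k = 623.536555… → ⌈·⌉ = 624
j=3: r + 2k = 1234.092111… → ⌈·⌉ = 1235
j=4: r + 3k = 1844.647666… → ⌈·⌉ = 1845
j=5: r + 4k = 2455.203222… → ⌈·⌉ = 2456
j=6: r + 5k = 3065.758777… → ⌈·⌉ = 3066
j=7: r + 6k = 3676.314333… → ⌈·⌉ = 3677
j=8: r + 7k = 4286.869888… → ⌈·⌉ = 4287
j=9: r + 8k = 4897.425444… → ⌈·⌉ = 4898

13, 624, 1235, 1845, 2456, 3066, 3677, 4287, 4898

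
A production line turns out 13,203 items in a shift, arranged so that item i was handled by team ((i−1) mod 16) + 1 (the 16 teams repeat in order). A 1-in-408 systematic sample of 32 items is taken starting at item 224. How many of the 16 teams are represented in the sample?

Consecutive selections differ by k = 408, so their team numbers differ by 408 mod 16 = 8.
gcd(408, 16) = 8, so the sample visits 16/8 = 2 distinct residues mod 16.
Start 224 is team 16; the teams hit are 8, 16.

2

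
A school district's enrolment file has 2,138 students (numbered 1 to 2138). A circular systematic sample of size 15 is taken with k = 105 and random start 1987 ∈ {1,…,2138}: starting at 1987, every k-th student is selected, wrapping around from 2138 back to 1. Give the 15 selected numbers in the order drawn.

Selection 1: 1987
Selection 2: 1987 + 105 = 2092
Selection 3: 2092 + 105 = 2197 → 2197 − 2138 = 59
Selection 4: 59 + 105 = 164
Selection 5: 164 + 105 = 269
Selection 6: 269 + 105 = 374
Selection 7: 374 + 105 = 479
Selection 8: 479 + 105 = 584
Selection 9: 584 + 105 = 689
Selection 10: 689 + 105 = 794
Selection 11: 794 + 105 = 899
Selection 12: 899 + 105 = 1004
Selection 13: 1004 + 105 = 1109
Selection 14: 1109 + 105 = 1214
Selection 15: 1214 + 105 = 1319

1987, 2092, 59, 164, 269, 374, 479, 584, 689, 794, 899, 1004, 1109, 1214, 1319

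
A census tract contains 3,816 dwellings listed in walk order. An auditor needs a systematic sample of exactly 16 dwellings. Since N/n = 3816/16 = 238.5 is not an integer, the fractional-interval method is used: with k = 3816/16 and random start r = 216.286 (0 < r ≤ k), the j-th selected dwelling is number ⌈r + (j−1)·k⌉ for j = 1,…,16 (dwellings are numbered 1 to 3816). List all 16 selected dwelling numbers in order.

j=1: r + 0k = 216.286 → ⌈·⌉ = 217
j=2: r + 1k = 454.786 → ⌈·⌉ = 455
j=3: r + 2k = 693.286 → ⌈·⌉ = 694
j=4: r + 3k = 931.786 → ⌈·⌉ = 932
j=5: r + 4k = 1170.286 → ⌈·⌉ = 1171
j=6: r + 5k = 1408.786 → ⌈·⌉ = 1409
j=7: r + 6k = 1647.286 → ⌈·⌉ = 1648
j=8: r + 7k = 1885.786 → ⌈·⌉ = 1886
j=9: r + 8k = 2124.286 → ⌈·⌉ = 2125
j=10: r + 9k = 2362.786 → ⌈·⌉ = 2363
j=11: r + 10k = 2601.286 → ⌈·⌉ = 2602
j=12: r + 11k = 2839.786 → ⌈·⌉ = 2840
j=13: r + 12k = 3078.286 → ⌈·⌉ = 3079
j=14: r + 13k = 3316.786 → ⌈·⌉ = 3317
j=15: r + 14k = 3555.286 → ⌈·⌉ = 3556
j=16: r + 15k = 3793.786 → ⌈·⌉ = 3794

217, 455, 694, 932, 1171, 1409, 1648, 1886, 2125, 2363, 2602, 2840, 3079, 3317, 3556, 3794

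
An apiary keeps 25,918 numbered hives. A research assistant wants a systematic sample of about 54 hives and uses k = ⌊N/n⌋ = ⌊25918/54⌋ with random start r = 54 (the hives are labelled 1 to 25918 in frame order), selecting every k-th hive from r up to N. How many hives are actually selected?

k = ⌊25918/54⌋ = 479
Achieved size = ⌊(25918 − 54)/479⌋ + 1 = ⌊25864/479⌋ + 1 = 53 + 1 = 54
(last selection: 54 + 53×479 = 25441 ≤ 25918; next would be 25920 > 25918)

54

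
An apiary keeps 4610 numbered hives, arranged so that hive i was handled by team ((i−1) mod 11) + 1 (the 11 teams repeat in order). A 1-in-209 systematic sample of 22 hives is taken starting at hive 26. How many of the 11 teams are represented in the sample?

Consecutive selections differ by k = 209, so their team numbers differ by 209 mod 11 = 0.
gcd(209, 11) = 11, so the sample visits 11/11 = 1 distinct residues mod 11.
Start 26 is team 4; the teams hit are 4.

1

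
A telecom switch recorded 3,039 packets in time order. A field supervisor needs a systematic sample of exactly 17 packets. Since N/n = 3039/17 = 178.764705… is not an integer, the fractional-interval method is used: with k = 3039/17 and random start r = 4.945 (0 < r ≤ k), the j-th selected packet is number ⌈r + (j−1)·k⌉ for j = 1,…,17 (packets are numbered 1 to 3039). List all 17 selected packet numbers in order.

j=1: r + 0k = 4.945 → ⌈·⌉ = 5
j=2: r + 1k = 183.709705… → ⌈·⌉ = 184
j=3: r + 2k = 362.474411… → ⌈·⌉ = 363
j=4: r + 3k = 541.239117… → ⌈·⌉ = 542
j=5: r + 4k = 720.003823… → ⌈·⌉ = 721
j=6: r + 5k = 898.768529… → ⌈·⌉ = 899
j=7: r + 6k = 1077.533235… → ⌈·⌉ = 1078
j=8: r + 7k = 1256.297941… → ⌈·⌉ = 1257
j=9: r + 8k = 1435.062647… → ⌈·⌉ = 1436
j=10: r + 9k = 1613.827352… → ⌈·⌉ = 1614
j=11: r + 10k = 1792.592058… → ⌈·⌉ = 1793
j=12: r + 11k = 1971.356764… → ⌈·⌉ = 1972
j=13: r + 12k = 2150.121470… → ⌈·⌉ = 2151
j=14: r + 13k = 2328.886176… → ⌈·⌉ = 2329
j=15: r + 14k = 2507.650882… → ⌈·⌉ = 2508
j=16: r + 15k = 2686.415588… → ⌈·⌉ = 2687
j=17: r + 16k = 2865.180294… → ⌈·⌉ = 2866

5, 184, 363, 542, 721, 899, 1078, 1257, 1436, 1614, 1793, 1972, 2151, 2329, 2508, 2687, 2866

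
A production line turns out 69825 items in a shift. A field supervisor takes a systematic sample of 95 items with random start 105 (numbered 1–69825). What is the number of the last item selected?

69195

k = 69825/95 = 735
95th selection = r + (95−1)·k = 105 + 94×735 = 105 + 69090 = 69195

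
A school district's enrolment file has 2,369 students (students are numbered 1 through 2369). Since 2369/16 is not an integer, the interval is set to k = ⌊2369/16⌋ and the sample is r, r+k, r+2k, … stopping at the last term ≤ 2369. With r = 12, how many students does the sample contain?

k = ⌊2369/16⌋ = 148
Achieved size = ⌊(2369 − 12)/148⌋ + 1 = ⌊2357/148⌋ + 1 = 15 + 1 = 16
(last selection: 12 + 15×148 = 2232 ≤ 2369; next would be 2380 > 2369)

16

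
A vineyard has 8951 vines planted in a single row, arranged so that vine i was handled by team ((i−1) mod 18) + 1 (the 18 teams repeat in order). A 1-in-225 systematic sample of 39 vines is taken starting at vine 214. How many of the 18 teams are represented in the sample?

2

Consecutive selections differ by k = 225, so their team numbers differ by 225 mod 18 = 9.
gcd(225, 18) = 9, so the sample visits 18/9 = 2 distinct residues mod 18.
Start 214 is team 16; the teams hit are 7, 16.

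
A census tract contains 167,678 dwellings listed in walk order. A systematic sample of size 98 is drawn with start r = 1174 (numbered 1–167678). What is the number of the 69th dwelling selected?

117522

k = 167678/98 = 1711
69th selection = r + (69−1)·k = 1174 + 68×1711 = 1174 + 116348 = 117522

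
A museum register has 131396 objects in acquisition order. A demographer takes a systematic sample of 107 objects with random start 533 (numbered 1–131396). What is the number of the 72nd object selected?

87721

k = 131396/107 = 1228
72nd selection = r + (72−1)·k = 533 + 71×1228 = 533 + 87188 = 87721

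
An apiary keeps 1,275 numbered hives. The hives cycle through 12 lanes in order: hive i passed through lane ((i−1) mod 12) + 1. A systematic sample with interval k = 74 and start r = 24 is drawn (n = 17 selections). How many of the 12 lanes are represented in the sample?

Consecutive selections differ by k = 74, so their lane numbers differ by 74 mod 12 = 2.
gcd(74, 12) = 2, so the sample visits 12/2 = 6 distinct residues mod 12.
Start 24 is lane 12; the lanes hit are 2, 4, 6, 8, 10, 12.

6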